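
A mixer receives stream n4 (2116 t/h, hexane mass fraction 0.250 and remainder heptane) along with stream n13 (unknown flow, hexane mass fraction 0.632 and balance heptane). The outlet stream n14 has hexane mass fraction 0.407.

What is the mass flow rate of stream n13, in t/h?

Let n13 be the unknown flow. Total out = 2116 + n13.
hexane balance: 529 + 0.632·n13 = 0.407·(2116 + n13)
(0.632 − 0.407)·n13 = 0.407×2116 − 529 = 332.21
n13 = 332.21 / 0.225 = 1476.5 t/h

1476 t/h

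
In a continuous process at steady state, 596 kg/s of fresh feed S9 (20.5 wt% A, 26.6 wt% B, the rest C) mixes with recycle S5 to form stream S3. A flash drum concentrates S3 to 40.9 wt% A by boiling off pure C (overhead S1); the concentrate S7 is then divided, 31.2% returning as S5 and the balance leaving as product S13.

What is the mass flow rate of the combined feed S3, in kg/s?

Overall A balance (none leaves overhead): A in fresh feed = A in product, i.e. 596×0.205 = (1−0.312)·S7·0.409.
S7 = 122.18/(0.409×0.688) = 434.2 kg/s.
Recycle S5 = 0.312×434.2 = 135.47 kg/s.
Combined feed S3 = 596 + 135.47 = 731.47 kg/s.

731.5 kg/s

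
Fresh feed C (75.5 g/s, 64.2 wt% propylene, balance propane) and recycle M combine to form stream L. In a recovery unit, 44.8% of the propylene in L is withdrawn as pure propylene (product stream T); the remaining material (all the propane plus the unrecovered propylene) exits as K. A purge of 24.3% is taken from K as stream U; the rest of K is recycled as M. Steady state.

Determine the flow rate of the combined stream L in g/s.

propane enters only via C and leaves only via the purge: 75.5×0.358 = 0.243×(propane in K), and the recovery unit passes all propane, so propane in L = propane in K = 111.23 g/s.
propylene in L: m_A = 75.5×0.642 + (1−0.243)·(1−0.448)·m_A, so m_A = 48.471/0.5821 = 83.264 g/s.
L = 83.264 + 111.23 = 194.49 g/s.

194.5 g/s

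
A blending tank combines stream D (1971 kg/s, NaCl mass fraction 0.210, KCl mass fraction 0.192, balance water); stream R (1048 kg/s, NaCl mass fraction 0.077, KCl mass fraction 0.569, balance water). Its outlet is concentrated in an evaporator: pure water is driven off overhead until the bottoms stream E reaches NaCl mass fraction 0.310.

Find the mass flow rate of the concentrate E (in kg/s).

NaCl entering = 1971×0.210 + 1048×0.077 = 494.61 kg/s.
All NaCl reports to E, so E = 494.61/0.310 = 1595.5 kg/s.

1596 kg/s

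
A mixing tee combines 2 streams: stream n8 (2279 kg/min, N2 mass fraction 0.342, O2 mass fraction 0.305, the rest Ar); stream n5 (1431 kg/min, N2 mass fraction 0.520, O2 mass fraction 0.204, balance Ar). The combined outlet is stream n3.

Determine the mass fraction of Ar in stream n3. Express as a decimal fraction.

Total flow out = 2279 + 1431 = 3710 kg/min.
Ar in = 2279×0.353 + 1431×0.276 = 1199.4 kg/min.
Ar mass fraction in n3 = 1199.4/3710 = 0.323.

0.323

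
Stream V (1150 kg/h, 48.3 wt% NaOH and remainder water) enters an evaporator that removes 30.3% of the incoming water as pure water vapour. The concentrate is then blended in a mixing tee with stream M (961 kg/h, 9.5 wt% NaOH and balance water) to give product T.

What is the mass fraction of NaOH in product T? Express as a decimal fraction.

Vapour removed = 0.303×0.517×1150 = 180.15 kg/h; concentrate = 969.85 kg/h.
NaOH reaching the mixer = 555.45 (from concentrate) + 961×0.095 = 646.74 kg/h.
Product flow = 969.85 + 961 = 1930.9 kg/h; NaOH fraction = 0.3350.

0.3350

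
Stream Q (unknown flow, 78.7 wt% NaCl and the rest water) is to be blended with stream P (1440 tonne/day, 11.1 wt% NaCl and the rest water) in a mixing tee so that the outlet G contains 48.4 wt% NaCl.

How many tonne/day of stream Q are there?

1773 tonne/day

Let Q be the unknown flow. Total out = 1440 + Q.
NaCl balance: 159.84 + 0.787·Q = 0.484·(1440 + Q)
(0.787 − 0.484)·Q = 0.484×1440 − 159.84 = 537.12
Q = 537.12 / 0.303 = 1772.7 tonne/day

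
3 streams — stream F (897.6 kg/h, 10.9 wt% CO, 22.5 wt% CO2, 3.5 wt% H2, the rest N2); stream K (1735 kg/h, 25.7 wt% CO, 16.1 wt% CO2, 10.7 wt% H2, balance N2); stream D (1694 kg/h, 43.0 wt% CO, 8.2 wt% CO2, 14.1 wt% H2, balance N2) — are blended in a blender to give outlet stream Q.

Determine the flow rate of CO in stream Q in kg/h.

CO out = CO in = 897.6×0.109 + 1735×0.257 + 1694×0.430 = 1272.2 kg/h.

1272 kg/h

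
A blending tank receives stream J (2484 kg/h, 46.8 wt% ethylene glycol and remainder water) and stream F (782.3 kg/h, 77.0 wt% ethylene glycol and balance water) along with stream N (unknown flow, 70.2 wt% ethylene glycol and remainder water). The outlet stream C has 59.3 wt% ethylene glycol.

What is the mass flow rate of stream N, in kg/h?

1578 kg/h

Let N be the unknown flow. Total out = 3266.3 + N.
ethylene glycol balance: 1764.9 + 0.702·N = 0.593·(3266.3 + N)
(0.702 − 0.593)·N = 0.593×3266.3 − 1764.9 = 172.03
N = 172.03 / 0.109 = 1578.3 kg/h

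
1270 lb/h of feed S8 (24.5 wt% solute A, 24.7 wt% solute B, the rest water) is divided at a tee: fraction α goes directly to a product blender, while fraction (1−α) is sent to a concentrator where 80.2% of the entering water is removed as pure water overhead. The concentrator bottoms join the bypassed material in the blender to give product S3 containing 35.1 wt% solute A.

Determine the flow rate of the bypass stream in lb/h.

All 1270×0.245 = 311.15 lb/h of solute A reaches S3, so S3 = 311.15/0.351 = 886.47 lb/h and vapour = 383.53 lb/h.
The evaporator receives (1−α)·1270 of feed at 0.508 water and removes 0.802 of that water:
0.802×0.508×(1−α)×1270 = 383.53
(1−α) = 383.53/517.42 = 0.7412;  α = 0.2588.
Bypass flow = 0.2588×1270 = 328.62 lb/h.

328.6 lb/h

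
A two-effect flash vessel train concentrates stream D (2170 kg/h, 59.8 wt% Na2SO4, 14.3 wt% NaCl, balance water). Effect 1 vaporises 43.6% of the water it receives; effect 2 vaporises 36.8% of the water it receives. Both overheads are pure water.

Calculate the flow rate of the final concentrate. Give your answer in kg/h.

1808 kg/h

water in feed = 2170×0.259 = 562.03 kg/h.
After stage 1: water left = (1−0.436)×562.03 = 316.98; stream total = 1925 kg/h.
After stage 2: water left = (1−0.368)×316.98 = 200.33; final concentrate = 1808.3 kg/h.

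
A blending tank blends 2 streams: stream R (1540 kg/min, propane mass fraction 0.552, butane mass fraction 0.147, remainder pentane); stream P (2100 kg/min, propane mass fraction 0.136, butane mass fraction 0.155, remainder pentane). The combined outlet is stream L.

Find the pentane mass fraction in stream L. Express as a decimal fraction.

Total flow out = 1540 + 2100 = 3640 kg/min.
pentane in = 1540×0.301 + 2100×0.709 = 1952.4 kg/min.
pentane mass fraction in L = 1952.4/3640 = 0.536.

0.536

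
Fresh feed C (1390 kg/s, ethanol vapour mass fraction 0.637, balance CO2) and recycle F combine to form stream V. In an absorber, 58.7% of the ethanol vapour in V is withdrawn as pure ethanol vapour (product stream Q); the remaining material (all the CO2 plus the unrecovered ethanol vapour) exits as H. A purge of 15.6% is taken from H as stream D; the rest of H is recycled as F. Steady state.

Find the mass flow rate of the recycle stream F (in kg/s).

3204 kg/s

CO2 enters only via C and leaves only via the purge: 1390×0.363 = 0.156×(CO2 in H), and the absorber passes all CO2, so CO2 in V = CO2 in H = 3234.4 kg/s.
ethanol vapour in V: m_A = 1390×0.637 + (1−0.156)·(1−0.587)·m_A, so m_A = 885.43/0.6514 = 1359.2 kg/s.
H = (1−0.587)×1359.2 + 3234.4 = 3795.8 kg/s.
Recycle F = (1−0.156)×3795.8 = 3203.6 kg/s.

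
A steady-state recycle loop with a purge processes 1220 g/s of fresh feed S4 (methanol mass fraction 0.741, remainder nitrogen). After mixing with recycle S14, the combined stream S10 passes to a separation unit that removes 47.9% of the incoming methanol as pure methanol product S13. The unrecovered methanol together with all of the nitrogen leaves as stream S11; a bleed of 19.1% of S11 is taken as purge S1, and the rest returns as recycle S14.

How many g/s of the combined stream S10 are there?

nitrogen enters only via S4 and leaves only via the purge: 1220×0.259 = 0.191×(nitrogen in S11), and the separation unit passes all nitrogen, so nitrogen in S10 = nitrogen in S11 = 1654.3 g/s.
methanol in S10: m_A = 1220×0.741 + (1−0.191)·(1−0.479)·m_A, so m_A = 904.02/0.5785 = 1562.7 g/s.
S10 = 1562.7 + 1654.3 = 3217 g/s.

3217 g/s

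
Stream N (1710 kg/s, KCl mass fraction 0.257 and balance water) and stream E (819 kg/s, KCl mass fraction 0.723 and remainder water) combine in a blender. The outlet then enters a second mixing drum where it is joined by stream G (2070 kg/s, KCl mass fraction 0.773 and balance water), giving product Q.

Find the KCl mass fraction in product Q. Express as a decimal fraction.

Overall, product flow = 4599 kg/s.
KCl in = 1710×0.257 + 819×0.723 + 2070×0.773 = 2631.7 kg/s.
KCl fraction in Q = 0.572.

0.572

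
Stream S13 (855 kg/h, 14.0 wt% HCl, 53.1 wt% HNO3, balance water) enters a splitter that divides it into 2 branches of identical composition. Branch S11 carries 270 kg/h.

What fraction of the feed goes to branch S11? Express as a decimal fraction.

0.316

Fraction to S11 = 270/855 = 0.3158.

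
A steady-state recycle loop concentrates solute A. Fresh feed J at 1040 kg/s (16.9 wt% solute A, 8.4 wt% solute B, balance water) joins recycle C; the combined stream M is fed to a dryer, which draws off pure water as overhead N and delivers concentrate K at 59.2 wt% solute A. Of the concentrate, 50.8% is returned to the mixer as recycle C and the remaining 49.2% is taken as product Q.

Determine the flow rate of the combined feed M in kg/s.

Overall solute A balance (none leaves overhead): solute A in fresh feed = solute A in product, i.e. 1040×0.169 = (1−0.508)·K·0.592.
K = 175.76/(0.592×0.492) = 603.44 kg/s.
Recycle C = 0.508×603.44 = 306.55 kg/s.
Combined feed M = 1040 + 306.55 = 1346.5 kg/s.

1347 kg/s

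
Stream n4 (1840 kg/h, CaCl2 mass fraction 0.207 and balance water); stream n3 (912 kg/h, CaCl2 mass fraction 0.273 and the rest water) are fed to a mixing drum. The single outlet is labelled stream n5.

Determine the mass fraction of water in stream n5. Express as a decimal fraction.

0.771

Total flow out = 1840 + 912 = 2752 kg/h.
water in = 1840×0.793 + 912×0.727 = 2122.1 kg/h.
water mass fraction in n5 = 2122.1/2752 = 0.771.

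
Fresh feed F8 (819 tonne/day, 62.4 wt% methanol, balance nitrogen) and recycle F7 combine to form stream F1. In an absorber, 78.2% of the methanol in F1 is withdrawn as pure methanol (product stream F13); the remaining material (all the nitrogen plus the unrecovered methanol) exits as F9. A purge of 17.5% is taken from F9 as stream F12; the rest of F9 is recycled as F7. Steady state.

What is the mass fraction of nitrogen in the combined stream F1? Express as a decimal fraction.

nitrogen enters only via F8 and leaves only via the purge: 819×0.376 = 0.175×(nitrogen in F9), and the absorber passes all nitrogen, so nitrogen in F1 = nitrogen in F9 = 1759.7 tonne/day.
methanol in F1: m_A = 819×0.624 + (1−0.175)·(1−0.782)·m_A, so m_A = 511.06/0.8202 = 623.13 tonne/day.
F1 = 623.13 + 1759.7 = 2382.8 tonne/day.
nitrogen fraction in F1 = 1759.7/2382.8 = 0.7385.

0.7385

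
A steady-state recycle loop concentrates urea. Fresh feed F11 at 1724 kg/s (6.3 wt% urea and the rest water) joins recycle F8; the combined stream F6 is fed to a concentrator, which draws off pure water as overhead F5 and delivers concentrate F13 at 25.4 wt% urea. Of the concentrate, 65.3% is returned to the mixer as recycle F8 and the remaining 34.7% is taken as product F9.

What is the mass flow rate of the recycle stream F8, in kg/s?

Overall urea balance (none leaves overhead): urea in fresh feed = urea in product, i.e. 1724×0.063 = (1−0.653)·F13·0.254.
F13 = 108.61/(0.254×0.347) = 1232.3 kg/s.
Recycle F8 = 0.653×1232.3 = 804.69 kg/s.

804.7 kg/s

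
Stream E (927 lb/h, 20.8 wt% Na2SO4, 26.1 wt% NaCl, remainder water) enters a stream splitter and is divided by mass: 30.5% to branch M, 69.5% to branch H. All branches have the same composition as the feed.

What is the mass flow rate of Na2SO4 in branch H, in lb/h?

Branch H total = 0.695×927 = 644.26 lb/h.
Na2SO4 in H = 0.208×644.26 = 134.01 lb/h.

134 lb/h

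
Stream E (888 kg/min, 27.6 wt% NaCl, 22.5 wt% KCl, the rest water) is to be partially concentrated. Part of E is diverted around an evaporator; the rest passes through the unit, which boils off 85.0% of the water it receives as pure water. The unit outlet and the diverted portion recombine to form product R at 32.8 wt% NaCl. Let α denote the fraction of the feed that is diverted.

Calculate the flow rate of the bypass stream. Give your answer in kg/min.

556.1 kg/min

All 888×0.276 = 245.09 kg/min of NaCl reaches R, so R = 245.09/0.328 = 747.22 kg/min and vapour = 140.78 kg/min.
The evaporator receives (1−α)·888 of feed at 0.499 water and removes 0.850 of that water:
0.850×0.499×(1−α)×888 = 140.78
(1−α) = 140.78/376.65 = 0.3738;  α = 0.6262.
Bypass flow = 0.6262×888 = 556.09 kg/min.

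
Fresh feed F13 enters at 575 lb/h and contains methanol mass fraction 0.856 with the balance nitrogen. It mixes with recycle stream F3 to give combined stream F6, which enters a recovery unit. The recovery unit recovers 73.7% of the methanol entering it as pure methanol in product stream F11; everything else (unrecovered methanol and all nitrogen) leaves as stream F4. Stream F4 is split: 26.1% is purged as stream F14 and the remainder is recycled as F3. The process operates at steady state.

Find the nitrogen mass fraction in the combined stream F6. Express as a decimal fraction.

0.342

nitrogen enters only via F13 and leaves only via the purge: 575×0.144 = 0.261×(nitrogen in F4), and the recovery unit passes all nitrogen, so nitrogen in F6 = nitrogen in F4 = 317.24 lb/h.
methanol in F6: m_A = 575×0.856 + (1−0.261)·(1−0.737)·m_A, so m_A = 492.2/0.8056 = 610.94 lb/h.
F6 = 610.94 + 317.24 = 928.18 lb/h.
nitrogen fraction in F6 = 317.24/928.18 = 0.342.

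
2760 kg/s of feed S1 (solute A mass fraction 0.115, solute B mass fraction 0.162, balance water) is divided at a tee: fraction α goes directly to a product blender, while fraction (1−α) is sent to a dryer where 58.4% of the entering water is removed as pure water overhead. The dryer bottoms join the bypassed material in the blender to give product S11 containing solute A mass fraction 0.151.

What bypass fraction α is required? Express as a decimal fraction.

0.435

All 2760×0.115 = 317.4 kg/s of solute A reaches S11, so S11 = 317.4/0.151 = 2102 kg/s and vapour = 658.01 kg/s.
The evaporator receives (1−α)·2760 of feed at 0.723 water and removes 0.584 of that water:
0.584×0.723×(1−α)×2760 = 658.01
(1−α) = 658.01/1165.4 = 0.5646;  α = 0.4354.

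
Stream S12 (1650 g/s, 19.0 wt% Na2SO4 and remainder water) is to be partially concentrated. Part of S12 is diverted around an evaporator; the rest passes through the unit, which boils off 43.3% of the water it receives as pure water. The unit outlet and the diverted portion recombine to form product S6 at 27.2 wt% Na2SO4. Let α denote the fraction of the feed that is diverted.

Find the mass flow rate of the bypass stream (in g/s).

231.7 g/s

All 1650×0.190 = 313.5 g/s of Na2SO4 reaches S6, so S6 = 313.5/0.272 = 1152.6 g/s and vapour = 497.43 g/s.
The evaporator receives (1−α)·1650 of feed at 0.810 water and removes 0.433 of that water:
0.433×0.810×(1−α)×1650 = 497.43
(1−α) = 497.43/578.7 = 0.8596;  α = 0.1404.
Bypass flow = 0.1404×1650 = 231.74 g/s.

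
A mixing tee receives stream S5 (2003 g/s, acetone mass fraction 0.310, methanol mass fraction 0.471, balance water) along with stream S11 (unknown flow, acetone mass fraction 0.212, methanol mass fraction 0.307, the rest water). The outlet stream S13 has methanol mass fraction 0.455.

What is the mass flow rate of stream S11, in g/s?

216.5 g/s

Let S11 be the unknown flow. Total out = 2003 + S11.
methanol balance: 943.41 + 0.307·S11 = 0.455·(2003 + S11)
(0.307 − 0.455)·S11 = 0.455×2003 − 943.41 = -32.048
S11 = -32.048 / -0.148 = 216.54 g/s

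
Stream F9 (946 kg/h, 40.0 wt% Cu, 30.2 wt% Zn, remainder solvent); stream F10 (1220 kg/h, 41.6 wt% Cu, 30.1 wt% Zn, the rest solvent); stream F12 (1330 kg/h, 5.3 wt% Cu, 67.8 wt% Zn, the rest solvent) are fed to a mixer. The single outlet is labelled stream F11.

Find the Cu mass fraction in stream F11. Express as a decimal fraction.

0.274

Total flow out = 946 + 1220 + 1330 = 3496 kg/h.
Cu in = 946×0.400 + 1220×0.416 + 1330×0.053 = 956.41 kg/h.
Cu mass fraction in F11 = 956.41/3496 = 0.274.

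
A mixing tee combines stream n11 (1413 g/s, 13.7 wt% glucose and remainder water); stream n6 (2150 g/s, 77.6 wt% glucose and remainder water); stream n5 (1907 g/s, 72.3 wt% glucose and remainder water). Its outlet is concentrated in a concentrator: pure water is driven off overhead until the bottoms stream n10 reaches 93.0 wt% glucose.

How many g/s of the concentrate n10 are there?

glucose entering = 1413×0.137 + 2150×0.776 + 1907×0.723 = 3240.7 g/s.
All glucose reports to n10, so n10 = 3240.7/0.930 = 3484.7 g/s.

3485 g/s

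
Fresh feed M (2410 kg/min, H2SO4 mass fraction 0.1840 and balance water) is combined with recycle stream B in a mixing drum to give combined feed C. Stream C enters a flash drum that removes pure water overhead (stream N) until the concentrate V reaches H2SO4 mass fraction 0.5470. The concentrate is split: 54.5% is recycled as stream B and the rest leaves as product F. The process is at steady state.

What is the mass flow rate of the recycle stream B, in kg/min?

971 kg/min

Overall H2SO4 balance (none leaves overhead): H2SO4 in fresh feed = H2SO4 in product, i.e. 2410×0.184 = (1−0.545)·V·0.547.
V = 443.44/(0.547×0.455) = 1781.7 kg/min.
Recycle B = 0.545×1781.7 = 971.03 kg/min.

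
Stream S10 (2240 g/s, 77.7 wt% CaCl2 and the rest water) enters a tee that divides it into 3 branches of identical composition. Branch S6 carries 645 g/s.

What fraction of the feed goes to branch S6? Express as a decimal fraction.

Fraction to S6 = 645/2240 = 0.2879.

0.288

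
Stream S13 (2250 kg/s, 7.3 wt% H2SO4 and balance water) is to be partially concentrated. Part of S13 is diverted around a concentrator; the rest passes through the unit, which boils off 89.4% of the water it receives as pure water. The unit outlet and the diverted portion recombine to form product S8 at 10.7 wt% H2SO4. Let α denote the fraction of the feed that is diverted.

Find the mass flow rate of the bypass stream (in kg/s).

All 2250×0.073 = 164.25 kg/s of H2SO4 reaches S8, so S8 = 164.25/0.107 = 1535 kg/s and vapour = 714.95 kg/s.
The evaporator receives (1−α)·2250 of feed at 0.927 water and removes 0.894 of that water:
0.894×0.927×(1−α)×2250 = 714.95
(1−α) = 714.95/1864.7 = 0.3834;  α = 0.6166.
Bypass flow = 0.6166×2250 = 1387.3 kg/s.

1387 kg/s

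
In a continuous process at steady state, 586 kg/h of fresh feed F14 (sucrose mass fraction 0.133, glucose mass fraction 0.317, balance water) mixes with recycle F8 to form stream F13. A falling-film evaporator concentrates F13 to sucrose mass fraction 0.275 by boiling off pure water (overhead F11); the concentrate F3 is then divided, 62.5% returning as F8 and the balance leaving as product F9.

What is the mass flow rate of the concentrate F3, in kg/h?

Overall sucrose balance (none leaves overhead): sucrose in fresh feed = sucrose in product, i.e. 586×0.133 = (1−0.625)·F3·0.275.
F3 = 77.938/(0.275×0.375) = 755.76 kg/h.

755.8 kg/h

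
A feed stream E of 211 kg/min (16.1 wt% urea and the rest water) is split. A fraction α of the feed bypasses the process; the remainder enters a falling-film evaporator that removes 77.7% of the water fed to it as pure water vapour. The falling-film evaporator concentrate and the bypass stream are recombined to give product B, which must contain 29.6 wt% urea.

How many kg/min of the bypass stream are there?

All 211×0.161 = 33.971 kg/min of urea reaches B, so B = 33.971/0.296 = 114.77 kg/min and vapour = 96.233 kg/min.
The evaporator receives (1−α)·211 of feed at 0.839 water and removes 0.777 of that water:
0.777×0.839×(1−α)×211 = 96.233
(1−α) = 96.233/137.55 = 0.6996;  α = 0.3004.
Bypass flow = 0.3004×211 = 63.381 kg/min.

63.38 kg/min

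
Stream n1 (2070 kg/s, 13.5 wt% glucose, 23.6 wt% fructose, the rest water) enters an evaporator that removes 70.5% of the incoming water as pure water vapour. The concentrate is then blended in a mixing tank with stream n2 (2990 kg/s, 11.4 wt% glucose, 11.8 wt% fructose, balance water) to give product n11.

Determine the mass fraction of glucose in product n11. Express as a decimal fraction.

0.150

Vapour removed = 0.705×0.629×2070 = 917.93 kg/s; concentrate = 1152.1 kg/s.
glucose reaching the mixer = 279.45 (from concentrate) + 2990×0.114 = 620.31 kg/s.
Product flow = 1152.1 + 2990 = 4142.1 kg/s; glucose fraction = 0.150.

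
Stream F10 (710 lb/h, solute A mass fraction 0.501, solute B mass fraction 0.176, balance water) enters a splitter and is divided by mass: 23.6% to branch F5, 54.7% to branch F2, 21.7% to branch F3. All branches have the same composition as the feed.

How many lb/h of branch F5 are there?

Branch F5 flow = 0.236×710 = 167.56 lb/h.

167.6 lb/h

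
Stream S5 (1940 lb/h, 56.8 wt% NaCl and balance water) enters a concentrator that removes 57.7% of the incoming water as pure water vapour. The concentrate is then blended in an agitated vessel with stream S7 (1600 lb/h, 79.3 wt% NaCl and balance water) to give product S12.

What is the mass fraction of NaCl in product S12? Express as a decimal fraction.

Vapour removed = 0.577×0.432×1940 = 483.57 lb/h; concentrate = 1456.4 lb/h.
NaCl reaching the mixer = 1101.9 (from concentrate) + 1600×0.793 = 2370.7 lb/h.
Product flow = 1456.4 + 1600 = 3056.4 lb/h; NaCl fraction = 0.7757.

0.7757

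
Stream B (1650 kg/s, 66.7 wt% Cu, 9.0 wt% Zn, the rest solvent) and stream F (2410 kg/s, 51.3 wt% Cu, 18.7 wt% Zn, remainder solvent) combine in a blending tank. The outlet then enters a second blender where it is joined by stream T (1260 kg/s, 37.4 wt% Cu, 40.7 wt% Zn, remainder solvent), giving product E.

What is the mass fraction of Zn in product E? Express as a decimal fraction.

Overall, product flow = 5320 kg/s.
Zn in = 1650×0.090 + 2410×0.187 + 1260×0.407 = 1112 kg/s.
Zn fraction in E = 0.2090.

0.2090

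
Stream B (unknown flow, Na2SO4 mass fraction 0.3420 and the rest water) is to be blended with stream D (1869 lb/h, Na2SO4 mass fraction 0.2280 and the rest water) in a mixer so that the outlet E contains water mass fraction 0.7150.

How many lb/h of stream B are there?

1869 lb/h

Let B be the unknown flow. Total out = 1869 + B.
water balance: 1442.9 + 0.658·B = 0.715·(1869 + B)
(0.658 − 0.715)·B = 0.715×1869 − 1442.9 = -106.53
B = -106.53 / -0.057 = 1869 lb/h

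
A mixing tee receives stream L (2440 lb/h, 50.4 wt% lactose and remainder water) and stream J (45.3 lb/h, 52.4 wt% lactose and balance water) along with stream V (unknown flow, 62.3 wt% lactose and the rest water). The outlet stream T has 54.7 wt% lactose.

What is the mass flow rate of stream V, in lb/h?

Let V be the unknown flow. Total out = 2485.3 + V.
lactose balance: 1253.5 + 0.623·V = 0.547·(2485.3 + V)
(0.623 − 0.547)·V = 0.547×2485.3 − 1253.5 = 105.96
V = 105.96 / 0.076 = 1394.2 lb/h

1394 lb/h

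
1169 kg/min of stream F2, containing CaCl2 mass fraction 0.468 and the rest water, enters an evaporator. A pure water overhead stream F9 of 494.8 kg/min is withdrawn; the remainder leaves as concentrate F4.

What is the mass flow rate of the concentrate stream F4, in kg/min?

674.2 kg/min

Concentrate = 1169 − 494.8 = 674.2 kg/min.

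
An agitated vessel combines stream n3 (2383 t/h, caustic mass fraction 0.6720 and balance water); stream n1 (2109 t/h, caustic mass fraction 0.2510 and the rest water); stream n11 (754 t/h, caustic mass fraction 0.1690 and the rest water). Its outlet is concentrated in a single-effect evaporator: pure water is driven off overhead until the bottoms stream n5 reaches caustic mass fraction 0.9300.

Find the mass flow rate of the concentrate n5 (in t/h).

2428 t/h

caustic entering = 2383×0.672 + 2109×0.251 + 754×0.169 = 2258.2 t/h.
All caustic reports to n5, so n5 = 2258.2/0.930 = 2428.1 t/h.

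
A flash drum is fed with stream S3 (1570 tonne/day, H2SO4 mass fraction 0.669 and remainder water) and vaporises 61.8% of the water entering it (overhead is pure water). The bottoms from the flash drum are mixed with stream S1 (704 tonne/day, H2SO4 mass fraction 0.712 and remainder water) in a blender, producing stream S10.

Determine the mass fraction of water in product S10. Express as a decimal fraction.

Vapour removed = 0.618×0.331×1570 = 321.16 tonne/day; concentrate = 1248.8 tonne/day.
water reaching the mixer = 198.51 (from concentrate) + 704×0.288 = 401.27 tonne/day.
Product flow = 1248.8 + 704 = 1952.8 tonne/day; water fraction = 0.205.

0.205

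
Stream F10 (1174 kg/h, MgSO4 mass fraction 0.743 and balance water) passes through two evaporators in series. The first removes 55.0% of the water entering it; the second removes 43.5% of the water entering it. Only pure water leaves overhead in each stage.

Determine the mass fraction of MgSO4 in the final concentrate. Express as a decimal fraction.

0.919

water in feed = 1174×0.257 = 301.72 kg/h.
After stage 1: water left = (1−0.550)×301.72 = 135.77; stream total = 1008.1 kg/h.
After stage 2: water left = (1−0.435)×135.77 = 76.712; final concentrate = 948.99 kg/h.
MgSO4 fraction = 872.28/948.99 = 0.919.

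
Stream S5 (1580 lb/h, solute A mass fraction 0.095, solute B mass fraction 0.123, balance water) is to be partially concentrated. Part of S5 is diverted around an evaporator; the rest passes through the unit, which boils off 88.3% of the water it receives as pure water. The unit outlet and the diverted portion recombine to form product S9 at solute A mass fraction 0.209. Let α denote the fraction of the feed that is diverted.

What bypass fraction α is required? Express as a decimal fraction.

0.210

All 1580×0.095 = 150.1 lb/h of solute A reaches S9, so S9 = 150.1/0.209 = 718.18 lb/h and vapour = 861.82 lb/h.
The evaporator receives (1−α)·1580 of feed at 0.782 water and removes 0.883 of that water:
0.883×0.782×(1−α)×1580 = 861.82
(1−α) = 861.82/1091 = 0.7899;  α = 0.2101.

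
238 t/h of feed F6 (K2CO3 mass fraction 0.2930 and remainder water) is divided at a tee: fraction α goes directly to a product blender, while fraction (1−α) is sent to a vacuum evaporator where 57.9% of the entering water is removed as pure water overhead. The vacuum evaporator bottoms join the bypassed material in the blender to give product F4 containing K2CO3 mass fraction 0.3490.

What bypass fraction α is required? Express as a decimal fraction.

All 238×0.293 = 69.734 t/h of K2CO3 reaches F4, so F4 = 69.734/0.349 = 199.81 t/h and vapour = 38.189 t/h.
The evaporator receives (1−α)·238 of feed at 0.707 water and removes 0.579 of that water:
0.579×0.707×(1−α)×238 = 38.189
(1−α) = 38.189/97.426 = 0.3920;  α = 0.6080.

0.608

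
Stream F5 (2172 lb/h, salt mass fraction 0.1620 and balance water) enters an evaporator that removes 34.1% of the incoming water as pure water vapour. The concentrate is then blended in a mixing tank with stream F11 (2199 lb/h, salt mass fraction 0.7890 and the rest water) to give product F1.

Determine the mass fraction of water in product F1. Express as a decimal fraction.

Vapour removed = 0.341×0.838×2172 = 620.67 lb/h; concentrate = 1551.3 lb/h.
water reaching the mixer = 1199.5 (from concentrate) + 2199×0.211 = 1663.5 lb/h.
Product flow = 1551.3 + 2199 = 3750.3 lb/h; water fraction = 0.4435.

0.4435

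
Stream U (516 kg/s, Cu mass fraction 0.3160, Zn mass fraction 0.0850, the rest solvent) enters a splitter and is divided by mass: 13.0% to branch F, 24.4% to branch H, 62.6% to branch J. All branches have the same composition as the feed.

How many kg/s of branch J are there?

323 kg/s

Branch J flow = 0.626×516 = 323.02 kg/s.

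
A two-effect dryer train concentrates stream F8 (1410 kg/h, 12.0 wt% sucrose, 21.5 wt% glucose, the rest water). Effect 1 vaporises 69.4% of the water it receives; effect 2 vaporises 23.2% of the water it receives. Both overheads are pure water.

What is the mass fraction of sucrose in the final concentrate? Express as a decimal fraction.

water in feed = 1410×0.665 = 937.65 kg/h.
After stage 1: water left = (1−0.694)×937.65 = 286.92; stream total = 759.27 kg/h.
After stage 2: water left = (1−0.232)×286.92 = 220.36; final concentrate = 692.71 kg/h.
sucrose fraction = 169.2/692.71 = 0.244.

0.244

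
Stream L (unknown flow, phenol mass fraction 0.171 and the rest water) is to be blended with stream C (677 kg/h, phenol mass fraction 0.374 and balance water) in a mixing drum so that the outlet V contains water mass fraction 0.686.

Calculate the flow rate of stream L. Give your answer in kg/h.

Let L be the unknown flow. Total out = 677 + L.
water balance: 423.8 + 0.829·L = 0.686·(677 + L)
(0.829 − 0.686)·L = 0.686×677 − 423.8 = 40.62
L = 40.62 / 0.143 = 284.06 kg/h

284.1 kg/h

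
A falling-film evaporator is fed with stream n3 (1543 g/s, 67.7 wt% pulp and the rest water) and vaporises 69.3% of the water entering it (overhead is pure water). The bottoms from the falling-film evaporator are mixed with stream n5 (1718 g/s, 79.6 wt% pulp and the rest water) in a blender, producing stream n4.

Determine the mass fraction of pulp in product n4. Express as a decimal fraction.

Vapour removed = 0.693×0.323×1543 = 345.38 g/s; concentrate = 1197.6 g/s.
pulp reaching the mixer = 1044.6 (from concentrate) + 1718×0.796 = 2412.1 g/s.
Product flow = 1197.6 + 1718 = 2915.6 g/s; pulp fraction = 0.827.

0.827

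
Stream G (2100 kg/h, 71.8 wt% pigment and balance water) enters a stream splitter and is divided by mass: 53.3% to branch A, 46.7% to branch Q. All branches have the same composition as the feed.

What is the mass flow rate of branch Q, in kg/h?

Branch Q flow = 0.467×2100 = 980.7 kg/h.

980.7 kg/h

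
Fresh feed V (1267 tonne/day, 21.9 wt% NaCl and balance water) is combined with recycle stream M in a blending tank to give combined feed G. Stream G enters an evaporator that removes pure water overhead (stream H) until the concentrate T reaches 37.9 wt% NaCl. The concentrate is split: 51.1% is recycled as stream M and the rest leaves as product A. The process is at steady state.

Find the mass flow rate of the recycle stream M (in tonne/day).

765.1 tonne/day

Overall NaCl balance (none leaves overhead): NaCl in fresh feed = NaCl in product, i.e. 1267×0.219 = (1−0.511)·T·0.379.
T = 277.47/(0.379×0.489) = 1497.2 tonne/day.
Recycle M = 0.511×1497.2 = 765.06 tonne/day.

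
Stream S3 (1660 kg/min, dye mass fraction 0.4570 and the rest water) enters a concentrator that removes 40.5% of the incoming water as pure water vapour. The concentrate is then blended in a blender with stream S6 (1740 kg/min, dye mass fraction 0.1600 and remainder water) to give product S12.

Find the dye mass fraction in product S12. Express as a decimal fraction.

Vapour removed = 0.405×0.543×1660 = 365.06 kg/min; concentrate = 1294.9 kg/min.
dye reaching the mixer = 758.62 (from concentrate) + 1740×0.160 = 1037 kg/min.
Product flow = 1294.9 + 1740 = 3034.9 kg/min; dye fraction = 0.3417.

0.3417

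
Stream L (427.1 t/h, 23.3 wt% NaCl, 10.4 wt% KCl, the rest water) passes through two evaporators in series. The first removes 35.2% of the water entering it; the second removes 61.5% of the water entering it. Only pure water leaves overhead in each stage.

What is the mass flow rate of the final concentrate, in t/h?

water in feed = 427.1×0.663 = 283.17 t/h.
After stage 1: water left = (1−0.352)×283.17 = 183.49; stream total = 327.43 t/h.
After stage 2: water left = (1−0.615)×183.49 = 70.645; final concentrate = 214.58 t/h.

214.6 t/h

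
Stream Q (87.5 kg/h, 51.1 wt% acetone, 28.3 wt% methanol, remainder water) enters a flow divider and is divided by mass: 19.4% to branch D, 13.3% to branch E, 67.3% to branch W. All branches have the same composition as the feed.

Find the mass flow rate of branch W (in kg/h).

Branch W flow = 0.673×87.5 = 58.888 kg/h.

58.89 kg/h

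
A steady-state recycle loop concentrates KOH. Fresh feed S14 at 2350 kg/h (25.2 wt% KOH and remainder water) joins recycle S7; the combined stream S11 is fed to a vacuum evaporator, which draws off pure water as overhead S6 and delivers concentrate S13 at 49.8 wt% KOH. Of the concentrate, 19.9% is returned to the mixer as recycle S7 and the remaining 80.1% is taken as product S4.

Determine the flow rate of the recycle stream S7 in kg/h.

295.4 kg/h

Overall KOH balance (none leaves overhead): KOH in fresh feed = KOH in product, i.e. 2350×0.252 = (1−0.199)·S13·0.498.
S13 = 592.2/(0.498×0.801) = 1484.6 kg/h.
Recycle S7 = 0.199×1484.6 = 295.43 kg/h.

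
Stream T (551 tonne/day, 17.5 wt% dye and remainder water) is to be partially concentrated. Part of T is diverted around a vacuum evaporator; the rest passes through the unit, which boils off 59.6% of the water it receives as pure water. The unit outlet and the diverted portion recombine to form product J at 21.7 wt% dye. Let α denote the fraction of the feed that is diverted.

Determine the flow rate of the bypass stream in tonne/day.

All 551×0.175 = 96.425 tonne/day of dye reaches J, so J = 96.425/0.217 = 444.35 tonne/day and vapour = 106.65 tonne/day.
The evaporator receives (1−α)·551 of feed at 0.825 water and removes 0.596 of that water:
0.596×0.825×(1−α)×551 = 106.65
(1−α) = 106.65/270.93 = 0.3936;  α = 0.6064.
Bypass flow = 0.6064×551 = 334.11 tonne/day.

334.1 tonne/day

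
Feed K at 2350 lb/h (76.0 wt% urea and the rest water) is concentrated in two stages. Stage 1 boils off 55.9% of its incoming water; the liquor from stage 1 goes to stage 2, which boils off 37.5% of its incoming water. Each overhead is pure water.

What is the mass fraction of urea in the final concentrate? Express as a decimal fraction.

water in feed = 2350×0.240 = 564 lb/h.
After stage 1: water left = (1−0.559)×564 = 248.72; stream total = 2034.7 lb/h.
After stage 2: water left = (1−0.375)×248.72 = 155.45; final concentrate = 1941.5 lb/h.
urea fraction = 1786/1941.5 = 0.920.

0.920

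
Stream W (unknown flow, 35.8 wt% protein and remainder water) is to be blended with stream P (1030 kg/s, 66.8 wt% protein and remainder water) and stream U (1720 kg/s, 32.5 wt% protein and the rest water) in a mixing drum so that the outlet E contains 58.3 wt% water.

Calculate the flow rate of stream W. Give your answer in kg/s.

Let W be the unknown flow. Total out = 2750 + W.
water balance: 1503 + 0.642·W = 0.583·(2750 + W)
(0.642 − 0.583)·W = 0.583×2750 − 1503 = 100.29
W = 100.29 / 0.059 = 1699.8 kg/s

1700 kg/s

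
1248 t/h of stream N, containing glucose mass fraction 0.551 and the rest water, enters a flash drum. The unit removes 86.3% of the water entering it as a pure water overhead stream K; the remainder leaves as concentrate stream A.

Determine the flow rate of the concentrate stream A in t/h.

water entering = 1248×0.449 = 560.35 t/h; overhead removed = 0.863×560.35 = 483.58 t/h.
Concentrate = 1248 − 483.58 = 764.42 t/h.

764.4 t/h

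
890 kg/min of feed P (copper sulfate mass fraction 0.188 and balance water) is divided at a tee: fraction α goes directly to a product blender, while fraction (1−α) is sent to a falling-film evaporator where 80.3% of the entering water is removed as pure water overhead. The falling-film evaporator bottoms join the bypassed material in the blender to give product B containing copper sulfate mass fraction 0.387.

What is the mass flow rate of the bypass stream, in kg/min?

188.1 kg/min

All 890×0.188 = 167.32 kg/min of copper sulfate reaches B, so B = 167.32/0.387 = 432.35 kg/min and vapour = 457.65 kg/min.
The evaporator receives (1−α)·890 of feed at 0.812 water and removes 0.803 of that water:
0.803×0.812×(1−α)×890 = 457.65
(1−α) = 457.65/580.31 = 0.7886;  α = 0.2114.
Bypass flow = 0.2114×890 = 188.12 kg/min.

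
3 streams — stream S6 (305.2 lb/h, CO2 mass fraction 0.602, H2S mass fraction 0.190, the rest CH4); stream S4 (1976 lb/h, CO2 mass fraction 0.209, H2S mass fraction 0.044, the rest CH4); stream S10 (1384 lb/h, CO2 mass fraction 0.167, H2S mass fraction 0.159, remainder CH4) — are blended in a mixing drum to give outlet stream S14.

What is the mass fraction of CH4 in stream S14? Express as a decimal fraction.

0.675

Total flow out = 305.2 + 1976 + 1384 = 3665.2 lb/h.
CH4 in = 305.2×0.208 + 1976×0.747 + 1384×0.674 = 2472.4 lb/h.
CH4 mass fraction in S14 = 2472.4/3665.2 = 0.675.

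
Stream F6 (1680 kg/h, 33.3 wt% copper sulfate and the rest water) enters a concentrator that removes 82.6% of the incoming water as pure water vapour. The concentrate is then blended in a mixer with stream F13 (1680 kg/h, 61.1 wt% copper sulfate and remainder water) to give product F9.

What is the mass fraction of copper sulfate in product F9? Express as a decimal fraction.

Vapour removed = 0.826×0.667×1680 = 925.58 kg/h; concentrate = 754.42 kg/h.
copper sulfate reaching the mixer = 559.44 (from concentrate) + 1680×0.611 = 1585.9 kg/h.
Product flow = 754.42 + 1680 = 2434.4 kg/h; copper sulfate fraction = 0.6515.

0.6515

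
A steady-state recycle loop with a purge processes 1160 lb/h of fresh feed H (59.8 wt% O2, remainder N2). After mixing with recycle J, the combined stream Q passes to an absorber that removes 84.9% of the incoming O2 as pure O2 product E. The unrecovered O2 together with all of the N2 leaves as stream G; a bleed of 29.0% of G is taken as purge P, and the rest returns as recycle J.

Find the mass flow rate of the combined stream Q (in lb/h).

2385 lb/h

N2 enters only via H and leaves only via the purge: 1160×0.402 = 0.290×(N2 in G), and the absorber passes all N2, so N2 in Q = N2 in G = 1608 lb/h.
O2 in Q: m_A = 1160×0.598 + (1−0.290)·(1−0.849)·m_A, so m_A = 693.68/0.8928 = 776.98 lb/h.
Q = 776.98 + 1608 = 2385 lb/h.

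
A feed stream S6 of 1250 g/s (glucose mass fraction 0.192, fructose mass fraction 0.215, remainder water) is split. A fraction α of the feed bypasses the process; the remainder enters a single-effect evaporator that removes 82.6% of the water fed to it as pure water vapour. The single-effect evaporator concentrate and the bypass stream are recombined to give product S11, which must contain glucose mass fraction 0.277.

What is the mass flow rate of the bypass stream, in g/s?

466.9 g/s

All 1250×0.192 = 240 g/s of glucose reaches S11, so S11 = 240/0.277 = 866.43 g/s and vapour = 383.57 g/s.
The evaporator receives (1−α)·1250 of feed at 0.593 water and removes 0.826 of that water:
0.826×0.593×(1−α)×1250 = 383.57
(1−α) = 383.57/612.27 = 0.6265;  α = 0.3735.
Bypass flow = 0.3735×1250 = 466.91 g/s.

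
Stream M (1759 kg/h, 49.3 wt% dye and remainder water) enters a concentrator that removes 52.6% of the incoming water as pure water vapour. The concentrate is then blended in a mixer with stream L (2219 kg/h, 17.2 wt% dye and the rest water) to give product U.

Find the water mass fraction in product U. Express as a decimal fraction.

Vapour removed = 0.526×0.507×1759 = 469.09 kg/h; concentrate = 1289.9 kg/h.
water reaching the mixer = 422.72 (from concentrate) + 2219×0.828 = 2260.1 kg/h.
Product flow = 1289.9 + 2219 = 3508.9 kg/h; water fraction = 0.6441.

0.6441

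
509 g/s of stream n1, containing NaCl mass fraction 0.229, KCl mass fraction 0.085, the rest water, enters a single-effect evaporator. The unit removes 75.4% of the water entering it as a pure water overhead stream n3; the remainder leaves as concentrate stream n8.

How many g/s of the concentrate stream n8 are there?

water entering = 509×0.686 = 349.17 g/s; overhead removed = 0.754×349.17 = 263.28 g/s.
Concentrate = 509 − 263.28 = 245.72 g/s.

245.7 g/s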